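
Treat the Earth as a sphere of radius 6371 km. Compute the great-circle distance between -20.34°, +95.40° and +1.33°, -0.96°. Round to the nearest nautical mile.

Δλ = -0.96 − 95.40 = -96.36°.
Δφ = 1.33 − -20.34 = 21.67°.
a = sin²(Δφ/2) + cos φ₁ · cos φ₂ · sin²(Δλ/2) = 0.555954.
c = 2·atan2(√a, √(1−a)) = 1.68294 rad → d = 6371·c ≈ 10722.00 km ≈ 5789.42 nmi.

5789 nmi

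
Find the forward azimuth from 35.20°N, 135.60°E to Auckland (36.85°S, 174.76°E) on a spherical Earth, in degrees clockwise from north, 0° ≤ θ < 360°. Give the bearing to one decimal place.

Δλ = 174.76 − 135.60 = 39.16°.
θ = atan2( sin Δλ · cos φ₂ , cos φ₁ · sin φ₂ − sin φ₁ · cos φ₂ · cos Δλ )
  = atan2(0.50532, -0.84772) = 149.201° → normalised to [0°, 360°): 149.201°.

149.2°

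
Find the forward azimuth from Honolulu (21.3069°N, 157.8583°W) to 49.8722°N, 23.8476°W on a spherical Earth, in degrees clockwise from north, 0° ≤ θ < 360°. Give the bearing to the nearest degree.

Δλ = -23.8476 − -157.8583 = 134.0107°.
θ = atan2( sin Δλ · cos φ₂ , cos φ₁ · sin φ₂ − sin φ₁ · cos φ₂ · cos Δλ )
  = atan2(0.46353, 0.87506) = 27.911° → normalised to [0°, 360°): 27.911°.

28°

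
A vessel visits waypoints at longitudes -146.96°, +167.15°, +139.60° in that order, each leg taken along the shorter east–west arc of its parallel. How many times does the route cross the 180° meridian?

Leg 1: -146.96° → +167.15°, shortest Δλ = -45.89° (west) — crosses 180°.
Leg 2: +167.15° → +139.60°, shortest Δλ = -27.55° (west) — does not cross 180°.
Total crossings: 1.

1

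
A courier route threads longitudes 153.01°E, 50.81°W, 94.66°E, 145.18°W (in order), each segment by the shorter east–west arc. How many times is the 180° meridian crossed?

Leg 1: +153.01° → -50.81°, shortest Δλ = 156.18° (east) — crosses 180°.
Leg 2: -50.81° → +94.66°, shortest Δλ = 145.47° (east) — does not cross 180°.
Leg 3: +94.66° → -145.18°, shortest Δλ = 120.16° (east) — crosses 180°.
Total crossings: 2.

2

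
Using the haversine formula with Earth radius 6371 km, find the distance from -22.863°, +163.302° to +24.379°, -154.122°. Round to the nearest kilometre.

Δλ = -154.122 − 163.302 = -317.424°; wrapped into (−180°, 180°]: 42.576°.
Δφ = 24.379 − -22.863 = 47.242°.
a = sin²(Δφ/2) + cos φ₁ · cos φ₂ · sin²(Δλ/2) = 0.271173.
c = 2·atan2(√a, √(1−a)) = 1.09544 rad → d = 6371·c ≈ 6979.06 km.

6979 km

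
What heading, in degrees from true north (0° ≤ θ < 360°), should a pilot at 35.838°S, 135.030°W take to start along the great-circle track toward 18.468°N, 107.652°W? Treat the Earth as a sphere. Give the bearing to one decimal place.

Δλ = -107.652 − -135.030 = 27.378°.
θ = atan2( sin Δλ · cos φ₂ , cos φ₁ · sin φ₂ − sin φ₁ · cos φ₂ · cos Δλ )
  = atan2(0.43618, 0.74994) = 30.183° → normalised to [0°, 360°): 30.183°.

30.2°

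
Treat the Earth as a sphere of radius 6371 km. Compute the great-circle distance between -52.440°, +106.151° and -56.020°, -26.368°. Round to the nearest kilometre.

Δλ = -26.368 − 106.151 = -132.519°.
Δφ = -56.020 − -52.440 = -3.580°.
a = sin²(Δφ/2) + cos φ₁ · cos φ₂ · sin²(Δλ/2) = 0.286457.
c = 2·atan2(√a, √(1−a)) = 1.12953 rad → d = 6371·c ≈ 7196.22 km.

7196 km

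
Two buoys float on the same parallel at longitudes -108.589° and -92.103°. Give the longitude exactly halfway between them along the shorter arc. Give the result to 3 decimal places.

Signed shortest Δλ from -108.589° to -92.103° is +16.486°.
Midpoint longitude = -108.589° + (+16.486°)/2 = -108.589° + 8.243° = -100.346°.

-100.346°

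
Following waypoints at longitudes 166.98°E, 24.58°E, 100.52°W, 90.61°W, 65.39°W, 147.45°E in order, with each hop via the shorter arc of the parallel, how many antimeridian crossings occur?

Leg 1: +166.98° → +24.58°, shortest Δλ = -142.4° (west) — does not cross 180°.
Leg 2: +24.58° → -100.52°, shortest Δλ = -125.1° (west) — does not cross 180°.
Leg 3: -100.52° → -90.61°, shortest Δλ = 9.91° (east) — does not cross 180°.
Leg 4: -90.61° → -65.39°, shortest Δλ = 25.22° (east) — does not cross 180°.
Leg 5: -65.39° → +147.45°, shortest Δλ = -147.16° (west) — crosses 180°.
Total crossings: 1.

1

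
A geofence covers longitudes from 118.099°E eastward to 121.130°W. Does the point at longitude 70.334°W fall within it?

Band width going east from +118.099° to -121.130°: ((-121.130 − 118.099) mod 360) = 120.771°.
Offset of -70.334° east of the west edge: ((-70.334 − 118.099) mod 360) = 171.567°.
171.567° > 120.771° ⇒ outside.

No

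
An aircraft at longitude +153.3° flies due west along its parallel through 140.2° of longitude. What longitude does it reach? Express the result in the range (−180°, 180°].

+13.1°

Start at +153.3°; shift −140.2° → +13.1°.
+13.1° already lies in (−180°, 180°].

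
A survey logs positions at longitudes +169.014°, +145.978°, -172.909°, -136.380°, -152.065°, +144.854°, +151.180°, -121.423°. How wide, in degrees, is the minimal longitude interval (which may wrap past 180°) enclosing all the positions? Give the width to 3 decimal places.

93.723°

Sort the longitudes: -172.909°, -152.065°, -136.380°, -121.423°, +144.854°, +145.978°, +151.180°, +169.014°.
Eastward gaps between consecutive values (wrapping around): 20.844°, 15.685°, 14.957°, 266.277°, 1.124°, 5.202°, 17.834°, 18.077°.
Largest gap = 266.277° ⇒ minimal covering band is its complement: 360° − 266.277° = 93.723°.
Band runs from +144.854° eastward to -121.423°, crossing the antimeridian.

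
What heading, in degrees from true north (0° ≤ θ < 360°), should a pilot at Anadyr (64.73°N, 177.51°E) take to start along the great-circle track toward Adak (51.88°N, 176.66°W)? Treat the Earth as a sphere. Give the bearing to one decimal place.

Δλ = -176.66 − 177.51 = -354.17°; wrapped into (−180°, 180°]: 5.83°.
θ = atan2( sin Δλ · cos φ₂ , cos φ₁ · sin φ₂ − sin φ₁ · cos φ₂ · cos Δλ )
  = atan2(0.06270, -0.21951) = 164.058° → normalised to [0°, 360°): 164.058°.

164.1°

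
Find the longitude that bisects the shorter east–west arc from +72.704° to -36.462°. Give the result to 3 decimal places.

Signed shortest Δλ from +72.704° to -36.462° is -109.166°.
Midpoint longitude = +72.704° + (-109.166°)/2 = +72.704° − 54.583° = +18.121°.

+18.121°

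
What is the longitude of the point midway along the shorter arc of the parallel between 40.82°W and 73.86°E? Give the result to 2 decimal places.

16.52°E

Signed shortest Δλ from -40.82° to +73.86° is +114.68°.
Midpoint longitude = -40.82° + (+114.68°)/2 = -40.82° + 57.34° = +16.52°.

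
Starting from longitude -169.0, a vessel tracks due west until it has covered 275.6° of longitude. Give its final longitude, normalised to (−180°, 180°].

-84.6°

Start at -169.0°; shift −275.6° → -444.6°.
-444.6° lies outside (−180°, 180°]; add 360° → -84.6°.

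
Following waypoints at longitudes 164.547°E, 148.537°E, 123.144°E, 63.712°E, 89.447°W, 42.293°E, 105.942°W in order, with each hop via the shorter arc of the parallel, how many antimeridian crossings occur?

0

Leg 1: +164.547° → +148.537°, shortest Δλ = -16.01° (west) — does not cross 180°.
Leg 2: +148.537° → +123.144°, shortest Δλ = -25.393° (west) — does not cross 180°.
Leg 3: +123.144° → +63.712°, shortest Δλ = -59.432° (west) — does not cross 180°.
Leg 4: +63.712° → -89.447°, shortest Δλ = -153.159° (west) — does not cross 180°.
Leg 5: -89.447° → +42.293°, shortest Δλ = 131.74° (east) — does not cross 180°.
Leg 6: +42.293° → -105.942°, shortest Δλ = -148.235° (west) — does not cross 180°.
Total crossings: 0.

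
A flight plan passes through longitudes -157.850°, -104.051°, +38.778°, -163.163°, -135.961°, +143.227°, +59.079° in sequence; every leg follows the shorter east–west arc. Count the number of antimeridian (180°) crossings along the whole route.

2

Leg 1: -157.850° → -104.051°, shortest Δλ = 53.799° (east) — does not cross 180°.
Leg 2: -104.051° → +38.778°, shortest Δλ = 142.829° (east) — does not cross 180°.
Leg 3: +38.778° → -163.163°, shortest Δλ = 158.059° (east) — crosses 180°.
Leg 4: -163.163° → -135.961°, shortest Δλ = 27.202° (east) — does not cross 180°.
Leg 5: -135.961° → +143.227°, shortest Δλ = -80.812° (west) — crosses 180°.
Leg 6: +143.227° → +59.079°, shortest Δλ = -84.148° (west) — does not cross 180°.
Total crossings: 2.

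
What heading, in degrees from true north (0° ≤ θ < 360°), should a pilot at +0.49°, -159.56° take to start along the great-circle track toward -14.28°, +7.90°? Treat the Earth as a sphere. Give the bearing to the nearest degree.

Δλ = 7.90 − -159.56 = 167.46°.
θ = atan2( sin Δλ · cos φ₂ , cos φ₁ · sin φ₂ − sin φ₁ · cos φ₂ · cos Δλ )
  = atan2(0.21041, -0.23856) = 138.588° → normalised to [0°, 360°): 138.588°.

139°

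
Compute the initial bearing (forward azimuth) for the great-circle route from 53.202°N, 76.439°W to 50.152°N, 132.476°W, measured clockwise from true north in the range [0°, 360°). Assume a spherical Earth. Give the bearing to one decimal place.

Δλ = -132.476 − -76.439 = -56.037°.
θ = atan2( sin Δλ · cos φ₂ , cos φ₁ · sin φ₂ − sin φ₁ · cos φ₂ · cos Δλ )
  = atan2(-0.53144, 0.17324) = -71.945° → normalised to [0°, 360°): 288.055°.

288.1°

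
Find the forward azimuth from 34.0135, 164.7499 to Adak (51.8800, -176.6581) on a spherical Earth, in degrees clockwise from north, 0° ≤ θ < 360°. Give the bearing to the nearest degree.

31°

Δλ = -176.6581 − 164.7499 = -341.4080°; wrapped into (−180°, 180°]: 18.5920°.
θ = atan2( sin Δλ · cos φ₂ , cos φ₁ · sin φ₂ − sin φ₁ · cos φ₂ · cos Δλ )
  = atan2(0.19682, 0.32482) = 31.212° → normalised to [0°, 360°): 31.212°.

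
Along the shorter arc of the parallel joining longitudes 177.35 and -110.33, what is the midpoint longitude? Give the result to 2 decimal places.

Signed shortest Δλ from +177.35° to -110.33° is +72.32°.
Midpoint longitude = +177.35° + (+72.32°)/2 = +177.35° + 36.16° = +213.51°.
Normalise into (−180°, 180°]: -146.49°.
(The naïve average (+177.35 + -110.33)/2 = 33.51° is on the wrong side of the globe.)

-146.49°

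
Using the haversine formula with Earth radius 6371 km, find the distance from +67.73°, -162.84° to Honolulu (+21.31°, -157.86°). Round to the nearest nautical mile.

2793 nmi

Δλ = -157.86 − -162.84 = 4.98°.
Δφ = 21.31 − 67.73 = -46.42°.
a = sin²(Δφ/2) + cos φ₁ · cos φ₂ · sin²(Δλ/2) = 0.155983.
c = 2·atan2(√a, √(1−a)) = 0.81202 rad → d = 6371·c ≈ 5173.38 km ≈ 2793.40 nmi.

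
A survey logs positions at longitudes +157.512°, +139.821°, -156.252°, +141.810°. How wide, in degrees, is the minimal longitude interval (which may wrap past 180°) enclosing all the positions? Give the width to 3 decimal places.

63.927°

Sort the longitudes: -156.252°, +139.821°, +141.810°, +157.512°.
Eastward gaps between consecutive values (wrapping around): 296.073°, 1.989°, 15.702°, 46.236°.
Largest gap = 296.073° ⇒ minimal covering band is its complement: 360° − 296.073° = 63.927°.
Band runs from +139.821° eastward to -156.252°, crossing the antimeridian.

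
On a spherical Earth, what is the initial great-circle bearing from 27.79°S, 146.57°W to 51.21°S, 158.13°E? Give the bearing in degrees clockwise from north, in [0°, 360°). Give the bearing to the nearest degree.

225°

Δλ = 158.13 − -146.57 = 304.70°; wrapped into (−180°, 180°]: -55.30°.
θ = atan2( sin Δλ · cos φ₂ , cos φ₁ · sin φ₂ − sin φ₁ · cos φ₂ · cos Δλ )
  = atan2(-0.51505, -0.52327) = -135.454° → normalised to [0°, 360°): 224.546°.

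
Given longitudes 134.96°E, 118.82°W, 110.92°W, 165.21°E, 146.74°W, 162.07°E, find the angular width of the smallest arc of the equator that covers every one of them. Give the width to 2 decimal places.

114.12°

Sort the longitudes: -146.74°, -118.82°, -110.92°, +134.96°, +162.07°, +165.21°.
Eastward gaps between consecutive values (wrapping around): 27.92°, 7.90°, 245.88°, 27.11°, 3.14°, 48.05°.
Largest gap = 245.88° ⇒ minimal covering band is its complement: 360° − 245.88° = 114.12°.
Band runs from +134.96° eastward to -110.92°, crossing the antimeridian.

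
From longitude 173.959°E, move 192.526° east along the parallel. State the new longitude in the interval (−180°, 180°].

Start at +173.959°; shift +192.526° → +366.485°.
+366.485° lies outside (−180°, 180°]; subtract 360° → +6.485°.

6.485°E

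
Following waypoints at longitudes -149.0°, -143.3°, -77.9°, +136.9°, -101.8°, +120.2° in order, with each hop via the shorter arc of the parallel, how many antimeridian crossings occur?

Leg 1: -149.0° → -143.3°, shortest Δλ = 5.7° (east) — does not cross 180°.
Leg 2: -143.3° → -77.9°, shortest Δλ = 65.4° (east) — does not cross 180°.
Leg 3: -77.9° → +136.9°, shortest Δλ = -145.2° (west) — crosses 180°.
Leg 4: +136.9° → -101.8°, shortest Δλ = 121.3° (east) — crosses 180°.
Leg 5: -101.8° → +120.2°, shortest Δλ = -138.0° (west) — crosses 180°.
Total crossings: 3.

3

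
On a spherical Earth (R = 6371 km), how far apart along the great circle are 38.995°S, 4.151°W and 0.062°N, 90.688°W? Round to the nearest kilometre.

Δλ = -90.688 − -4.151 = -86.537°.
Δφ = 0.062 − -38.995 = 39.057°.
a = sin²(Δφ/2) + cos φ₁ · cos φ₂ · sin²(Δλ/2) = 0.476867.
c = 2·atan2(√a, √(1−a)) = 1.52451 rad → d = 6371·c ≈ 9712.68 km.

9713 km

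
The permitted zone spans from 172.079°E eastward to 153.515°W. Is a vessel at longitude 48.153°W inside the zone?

No

Band width going east from +172.079° to -153.515°: ((-153.515 − 172.079) mod 360) = 34.406°.
Offset of -48.153° east of the west edge: ((-48.153 − 172.079) mod 360) = 139.768°.
139.768° > 34.406° ⇒ outside.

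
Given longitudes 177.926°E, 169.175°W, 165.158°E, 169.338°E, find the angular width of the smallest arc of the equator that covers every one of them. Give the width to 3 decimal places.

25.667°

Sort the longitudes: -169.175°, +165.158°, +169.338°, +177.926°.
Eastward gaps between consecutive values (wrapping around): 334.333°, 4.180°, 8.588°, 12.899°.
Largest gap = 334.333° ⇒ minimal covering band is its complement: 360° − 334.333° = 25.667°.
Band runs from +165.158° eastward to -169.175°, crossing the antimeridian.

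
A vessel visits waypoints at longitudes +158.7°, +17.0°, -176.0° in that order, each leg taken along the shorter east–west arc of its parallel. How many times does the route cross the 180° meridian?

1

Leg 1: +158.7° → +17.0°, shortest Δλ = -141.7° (west) — does not cross 180°.
Leg 2: +17.0° → -176.0°, shortest Δλ = 167.0° (east) — crosses 180°.
Total crossings: 1.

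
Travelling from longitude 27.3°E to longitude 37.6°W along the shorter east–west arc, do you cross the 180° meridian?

Signed shortest Δλ = ((-37.6 − 27.3 + 180) mod 360) − 180 = -64.9°.
Going west by 64.9° from +27.3° reaches -37.6° without touching 180°.

No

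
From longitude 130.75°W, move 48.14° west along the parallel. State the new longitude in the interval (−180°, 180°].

178.89°W

Start at -130.75°; shift −48.14° → -178.89°.
-178.89° already lies in (−180°, 180°].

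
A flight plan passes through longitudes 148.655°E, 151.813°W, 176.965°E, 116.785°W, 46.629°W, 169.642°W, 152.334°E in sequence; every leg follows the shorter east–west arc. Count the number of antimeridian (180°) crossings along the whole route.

4

Leg 1: +148.655° → -151.813°, shortest Δλ = 59.532° (east) — crosses 180°.
Leg 2: -151.813° → +176.965°, shortest Δλ = -31.222° (west) — crosses 180°.
Leg 3: +176.965° → -116.785°, shortest Δλ = 66.25° (east) — crosses 180°.
Leg 4: -116.785° → -46.629°, shortest Δλ = 70.156° (east) — does not cross 180°.
Leg 5: -46.629° → -169.642°, shortest Δλ = -123.013° (west) — does not cross 180°.
Leg 6: -169.642° → +152.334°, shortest Δλ = -38.024° (west) — crosses 180°.
Total crossings: 4.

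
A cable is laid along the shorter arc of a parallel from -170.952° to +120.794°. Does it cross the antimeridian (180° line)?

Yes

Naïve |120.794 − -170.952| = 291.746° > 180°, so the shorter arc goes the other way round — across 180°.
Signed shortest Δλ = ((120.794 − -170.952 + 180) mod 360) − 180 = -68.254°.
Going west by 68.254° from -170.952° passes through 180° before reaching +120.794°.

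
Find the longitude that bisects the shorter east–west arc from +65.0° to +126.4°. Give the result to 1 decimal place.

Signed shortest Δλ from +65.0° to +126.4° is +61.4°.
Midpoint longitude = +65.0° + (+61.4°)/2 = +65.0° + 30.7° = +95.7°.

+95.7°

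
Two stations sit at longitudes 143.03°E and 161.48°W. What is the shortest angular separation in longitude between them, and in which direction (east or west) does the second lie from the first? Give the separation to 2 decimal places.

Raw difference: -161.48 − 143.03 = -304.51°.
Normalise into (−180°, 180°]: -304.51° + 360° = 55.49°.
Positive ⇒ the second point lies to the east; separation 55.49°.

55.49° east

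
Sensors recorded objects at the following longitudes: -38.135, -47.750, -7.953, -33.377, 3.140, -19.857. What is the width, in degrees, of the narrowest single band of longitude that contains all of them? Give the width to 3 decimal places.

Sort the longitudes: -47.750°, -38.135°, -33.377°, -19.857°, -7.953°, +3.140°.
Eastward gaps between consecutive values (wrapping around): 9.615°, 4.758°, 13.520°, 11.904°, 11.093°, 309.110°.
Largest gap = 309.110° ⇒ minimal covering band is its complement: 360° − 309.110° = 50.890°.
Band runs from -47.750° eastward to +3.140°.

50.890°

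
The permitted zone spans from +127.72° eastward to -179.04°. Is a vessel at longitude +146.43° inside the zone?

Yes

Band width going east from +127.72° to -179.04°: ((-179.04 − 127.72) mod 360) = 53.24°.
Offset of +146.43° east of the west edge: ((146.43 − 127.72) mod 360) = 18.71°.
18.71° ≤ 53.24° ⇒ inside.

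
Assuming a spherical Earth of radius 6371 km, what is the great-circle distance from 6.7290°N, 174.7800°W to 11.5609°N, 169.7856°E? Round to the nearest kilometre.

1777 km

Δλ = 169.7856 − -174.7800 = 344.5656°; wrapped into (−180°, 180°]: -15.4344°.
Δφ = 11.5609 − 6.7290 = 4.8319°.
a = sin²(Δφ/2) + cos φ₁ · cos φ₂ · sin²(Δλ/2) = 0.019322.
c = 2·atan2(√a, √(1−a)) = 0.27891 rad → d = 6371·c ≈ 1776.92 km.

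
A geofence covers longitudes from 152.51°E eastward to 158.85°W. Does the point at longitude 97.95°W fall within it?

No

Band width going east from +152.51° to -158.85°: ((-158.85 − 152.51) mod 360) = 48.64°.
Offset of -97.95° east of the west edge: ((-97.95 − 152.51) mod 360) = 109.54°.
109.54° > 48.64° ⇒ outside.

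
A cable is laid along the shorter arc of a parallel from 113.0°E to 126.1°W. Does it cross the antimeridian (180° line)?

Naïve |-126.1 − 113.0| = 239.1° > 180°, so the shorter arc goes the other way round — across 180°.
Signed shortest Δλ = ((-126.1 − 113.0 + 180) mod 360) − 180 = 120.9°.
Going east by 120.9° from +113.0° passes through 180° before reaching -126.1°.

Yes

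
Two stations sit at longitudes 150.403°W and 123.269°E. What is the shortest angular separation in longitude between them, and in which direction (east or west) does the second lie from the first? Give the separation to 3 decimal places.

Raw difference: 123.269 − -150.403 = 273.672°.
Normalise into (−180°, 180°]: 273.672° − 360° = -86.328°.
Negative ⇒ the second point lies to the west; separation 86.328°.

86.328° west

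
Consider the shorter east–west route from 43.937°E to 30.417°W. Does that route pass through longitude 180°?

No

Signed shortest Δλ = ((-30.417 − 43.937 + 180) mod 360) − 180 = -74.354°.
Going west by 74.354° from +43.937° reaches -30.417° without touching 180°.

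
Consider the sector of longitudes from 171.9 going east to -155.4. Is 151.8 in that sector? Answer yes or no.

Band width going east from +171.9° to -155.4°: ((-155.4 − 171.9) mod 360) = 32.7°.
Offset of +151.8° east of the west edge: ((151.8 − 171.9) mod 360) = 339.9°.
339.9° > 32.7° ⇒ outside.

No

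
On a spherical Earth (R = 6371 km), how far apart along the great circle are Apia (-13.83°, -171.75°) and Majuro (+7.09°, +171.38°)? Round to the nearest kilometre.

Δλ = 171.38 − -171.75 = 343.13°; wrapped into (−180°, 180°]: -16.87°.
Δφ = 7.09 − -13.83 = 20.92°.
a = sin²(Δφ/2) + cos φ₁ · cos φ₂ · sin²(Δλ/2) = 0.053694.
c = 2·atan2(√a, √(1−a)) = 0.46769 rad → d = 6371·c ≈ 2979.64 km.

2980 km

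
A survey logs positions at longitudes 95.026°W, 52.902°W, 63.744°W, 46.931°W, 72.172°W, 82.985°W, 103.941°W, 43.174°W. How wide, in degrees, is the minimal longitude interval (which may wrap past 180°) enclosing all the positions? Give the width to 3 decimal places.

Sort the longitudes: -103.941°, -95.026°, -82.985°, -72.172°, -63.744°, -52.902°, -46.931°, -43.174°.
Eastward gaps between consecutive values (wrapping around): 8.915°, 12.041°, 10.813°, 8.428°, 10.842°, 5.971°, 3.757°, 299.233°.
Largest gap = 299.233° ⇒ minimal covering band is its complement: 360° − 299.233° = 60.767°.
Band runs from -103.941° eastward to -43.174°.

60.767°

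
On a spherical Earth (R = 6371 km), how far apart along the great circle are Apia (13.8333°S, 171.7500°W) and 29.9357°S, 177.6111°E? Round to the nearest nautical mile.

1132 nmi

Δλ = 177.6111 − -171.7500 = 349.3611°; wrapped into (−180°, 180°]: -10.6389°.
Δφ = -29.9357 − -13.8333 = -16.1024°.
a = sin²(Δφ/2) + cos φ₁ · cos φ₂ · sin²(Δλ/2) = 0.026848.
c = 2·atan2(√a, √(1−a)) = 0.32919 rad → d = 6371·c ≈ 2097.30 km ≈ 1132.45 nmi.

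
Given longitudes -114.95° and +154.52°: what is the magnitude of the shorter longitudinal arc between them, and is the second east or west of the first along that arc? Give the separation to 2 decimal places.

Raw difference: 154.52 − -114.95 = 269.47°.
Normalise into (−180°, 180°]: 269.47° − 360° = -90.53°.
Negative ⇒ the second point lies to the west; separation 90.53°.

90.53° west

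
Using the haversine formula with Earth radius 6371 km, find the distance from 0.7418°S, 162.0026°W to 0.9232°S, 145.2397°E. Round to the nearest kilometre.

5866 km

Δλ = 145.2397 − -162.0026 = 307.2423°; wrapped into (−180°, 180°]: -52.7577°.
Δφ = -0.9232 − -0.7418 = -0.1814°.
a = sin²(Δφ/2) + cos φ₁ · cos φ₂ · sin²(Δλ/2) = 0.197367.
c = 2·atan2(√a, √(1−a)) = 0.92070 rad → d = 6371·c ≈ 5865.75 km.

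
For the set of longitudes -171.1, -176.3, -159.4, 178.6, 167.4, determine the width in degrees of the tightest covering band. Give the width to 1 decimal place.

33.2°

Sort the longitudes: -176.3°, -171.1°, -159.4°, +167.4°, +178.6°.
Eastward gaps between consecutive values (wrapping around): 5.2°, 11.7°, 326.8°, 11.2°, 5.1°.
Largest gap = 326.8° ⇒ minimal covering band is its complement: 360° − 326.8° = 33.2°.
Band runs from +167.4° eastward to -159.4°, crossing the antimeridian.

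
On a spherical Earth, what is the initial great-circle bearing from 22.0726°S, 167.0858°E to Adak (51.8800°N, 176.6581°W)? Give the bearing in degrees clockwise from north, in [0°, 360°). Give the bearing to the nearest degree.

10°

Δλ = -176.6581 − 167.0858 = -343.7439°; wrapped into (−180°, 180°]: 16.2561°.
θ = atan2( sin Δλ · cos φ₂ , cos φ₁ · sin φ₂ − sin φ₁ · cos φ₂ · cos Δλ )
  = atan2(0.17280, 0.95176) = 10.291° → normalised to [0°, 360°): 10.291°.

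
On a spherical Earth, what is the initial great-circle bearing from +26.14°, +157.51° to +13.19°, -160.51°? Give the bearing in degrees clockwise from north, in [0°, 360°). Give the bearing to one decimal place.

Δλ = -160.51 − 157.51 = -318.02°; wrapped into (−180°, 180°]: 41.98°.
θ = atan2( sin Δλ · cos φ₂ , cos φ₁ · sin φ₂ − sin φ₁ · cos φ₂ · cos Δλ )
  = atan2(0.65123, -0.11402) = 99.931° → normalised to [0°, 360°): 99.931°.

99.9°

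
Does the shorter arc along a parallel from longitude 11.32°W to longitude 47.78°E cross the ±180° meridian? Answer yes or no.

Signed shortest Δλ = ((47.78 − -11.32 + 180) mod 360) − 180 = 59.1°.
Going east by 59.1° from -11.32° reaches +47.78° without touching 180°.

No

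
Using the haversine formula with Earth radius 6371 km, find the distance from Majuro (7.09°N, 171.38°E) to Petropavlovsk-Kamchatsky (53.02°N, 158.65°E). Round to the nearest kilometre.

Δλ = 158.65 − 171.38 = -12.73°.
Δφ = 53.02 − 7.09 = 45.93°.
a = sin²(Δφ/2) + cos φ₁ · cos φ₂ · sin²(Δλ/2) = 0.159568.
c = 2·atan2(√a, √(1−a)) = 0.82186 rad → d = 6371·c ≈ 5236.04 km.

5236 km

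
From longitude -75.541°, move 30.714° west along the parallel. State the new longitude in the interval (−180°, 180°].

-106.255°

Start at -75.541°; shift −30.714° → -106.255°.
-106.255° already lies in (−180°, 180°].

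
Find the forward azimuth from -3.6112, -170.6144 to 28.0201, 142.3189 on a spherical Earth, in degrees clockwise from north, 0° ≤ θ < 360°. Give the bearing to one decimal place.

308.1°

Δλ = 142.3189 − -170.6144 = 312.9333°; wrapped into (−180°, 180°]: -47.0667°.
θ = atan2( sin Δλ · cos φ₂ , cos φ₁ · sin φ₂ − sin φ₁ · cos φ₂ · cos Δλ )
  = atan2(-0.64633, 0.50672) = -51.903° → normalised to [0°, 360°): 308.097°.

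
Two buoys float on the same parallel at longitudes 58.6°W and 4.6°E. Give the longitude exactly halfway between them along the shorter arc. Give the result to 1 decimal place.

27.0°W

Signed shortest Δλ from -58.6° to +4.6° is +63.2°.
Midpoint longitude = -58.6° + (+63.2°)/2 = -58.6° + 31.6° = -27.0°.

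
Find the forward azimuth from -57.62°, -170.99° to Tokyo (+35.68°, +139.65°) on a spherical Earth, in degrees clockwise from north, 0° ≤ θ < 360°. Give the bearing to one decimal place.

320.9°

Δλ = 139.65 − -170.99 = 310.64°; wrapped into (−180°, 180°]: -49.36°.
θ = atan2( sin Δλ · cos φ₂ , cos φ₁ · sin φ₂ − sin φ₁ · cos φ₂ · cos Δλ )
  = atan2(-0.61638, 0.75914) = -39.075° → normalised to [0°, 360°): 320.925°.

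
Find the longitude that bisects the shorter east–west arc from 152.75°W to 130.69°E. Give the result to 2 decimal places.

168.97°E

Signed shortest Δλ from -152.75° to +130.69° is -76.56°.
Midpoint longitude = -152.75° + (-76.56°)/2 = -152.75° − 38.28° = -191.03°.
Normalise into (−180°, 180°]: +168.97°.
(The naïve average (-152.75 + +130.69)/2 = -11.03° is on the wrong side of the globe.)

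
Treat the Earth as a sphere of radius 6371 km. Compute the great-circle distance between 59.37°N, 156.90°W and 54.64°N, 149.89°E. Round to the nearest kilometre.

Δλ = 149.89 − -156.90 = 306.79°; wrapped into (−180°, 180°]: -53.21°.
Δφ = 54.64 − 59.37 = -4.73°.
a = sin²(Δφ/2) + cos φ₁ · cos φ₂ · sin²(Δλ/2) = 0.060837.
c = 2·atan2(√a, √(1−a)) = 0.49845 rad → d = 6371·c ≈ 3175.61 km.

3176 km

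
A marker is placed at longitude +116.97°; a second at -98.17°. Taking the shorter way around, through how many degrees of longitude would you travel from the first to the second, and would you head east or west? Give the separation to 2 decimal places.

144.86° east

Raw difference: -98.17 − 116.97 = -215.14°.
Normalise into (−180°, 180°]: -215.14° + 360° = 144.86°.
Positive ⇒ the second point lies to the east; separation 144.86°.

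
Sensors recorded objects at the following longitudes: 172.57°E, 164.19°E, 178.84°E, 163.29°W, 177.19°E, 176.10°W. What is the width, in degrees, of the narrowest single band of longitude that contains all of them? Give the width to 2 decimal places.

Sort the longitudes: -176.10°, -163.29°, +164.19°, +172.57°, +177.19°, +178.84°.
Eastward gaps between consecutive values (wrapping around): 12.81°, 327.48°, 8.38°, 4.62°, 1.65°, 5.06°.
Largest gap = 327.48° ⇒ minimal covering band is its complement: 360° − 327.48° = 32.52°.
Band runs from +164.19° eastward to -163.29°, crossing the antimeridian.

32.52°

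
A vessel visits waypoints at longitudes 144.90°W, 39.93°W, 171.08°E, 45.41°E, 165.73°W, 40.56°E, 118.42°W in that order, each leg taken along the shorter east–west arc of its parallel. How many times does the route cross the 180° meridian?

3

Leg 1: -144.90° → -39.93°, shortest Δλ = 104.97° (east) — does not cross 180°.
Leg 2: -39.93° → +171.08°, shortest Δλ = -148.99° (west) — crosses 180°.
Leg 3: +171.08° → +45.41°, shortest Δλ = -125.67° (west) — does not cross 180°.
Leg 4: +45.41° → -165.73°, shortest Δλ = 148.86° (east) — crosses 180°.
Leg 5: -165.73° → +40.56°, shortest Δλ = -153.71° (west) — crosses 180°.
Leg 6: +40.56° → -118.42°, shortest Δλ = -158.98° (west) — does not cross 180°.
Total crossings: 3.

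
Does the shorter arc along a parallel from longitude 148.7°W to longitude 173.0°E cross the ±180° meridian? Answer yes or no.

Naïve |173.0 − -148.7| = 321.7° > 180°, so the shorter arc goes the other way round — across 180°.
Signed shortest Δλ = ((173.0 − -148.7 + 180) mod 360) − 180 = -38.3°.
Going west by 38.3° from -148.7° passes through 180° before reaching +173.0°.

Yes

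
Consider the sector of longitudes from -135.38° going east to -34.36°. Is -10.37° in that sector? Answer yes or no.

Band width going east from -135.38° to -34.36°: ((-34.36 − -135.38) mod 360) = 101.02°.
Offset of -10.37° east of the west edge: ((-10.37 − -135.38) mod 360) = 125.01°.
125.01° > 101.02° ⇒ outside.

No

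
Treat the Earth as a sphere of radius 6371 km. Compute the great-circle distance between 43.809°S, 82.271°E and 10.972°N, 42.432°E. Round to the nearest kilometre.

7300 km

Δλ = 42.432 − 82.271 = -39.839°.
Δφ = 10.972 − -43.809 = 54.781°.
a = sin²(Δφ/2) + cos φ₁ · cos φ₂ · sin²(Δλ/2) = 0.293884.
c = 2·atan2(√a, √(1−a)) = 1.14589 rad → d = 6371·c ≈ 7300.48 km.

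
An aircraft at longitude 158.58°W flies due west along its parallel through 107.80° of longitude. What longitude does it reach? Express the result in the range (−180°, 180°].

Start at -158.58°; shift −107.80° → -266.38°.
-266.38° lies outside (−180°, 180°]; add 360° → +93.62°.

93.62°E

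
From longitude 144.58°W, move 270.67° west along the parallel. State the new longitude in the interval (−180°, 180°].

55.25°W

Start at -144.58°; shift −270.67° → -415.25°.
-415.25° lies outside (−180°, 180°]; add 360° → -55.25°.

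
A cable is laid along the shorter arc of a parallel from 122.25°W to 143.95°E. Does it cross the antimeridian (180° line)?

Naïve |143.95 − -122.25| = 266.2° > 180°, so the shorter arc goes the other way round — across 180°.
Signed shortest Δλ = ((143.95 − -122.25 + 180) mod 360) − 180 = -93.8°.
Going west by 93.8° from -122.25° passes through 180° before reaching +143.95°.

Yes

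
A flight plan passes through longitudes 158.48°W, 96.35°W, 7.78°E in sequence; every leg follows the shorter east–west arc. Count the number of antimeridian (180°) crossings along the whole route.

Leg 1: -158.48° → -96.35°, shortest Δλ = 62.13° (east) — does not cross 180°.
Leg 2: -96.35° → +7.78°, shortest Δλ = 104.13° (east) — does not cross 180°.
Total crossings: 0.

0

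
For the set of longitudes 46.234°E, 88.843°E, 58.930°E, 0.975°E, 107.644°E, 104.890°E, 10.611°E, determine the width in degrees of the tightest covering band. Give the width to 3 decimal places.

Sort the longitudes: +0.975°, +10.611°, +46.234°, +58.930°, +88.843°, +104.890°, +107.644°.
Eastward gaps between consecutive values (wrapping around): 9.636°, 35.623°, 12.696°, 29.913°, 16.047°, 2.754°, 253.331°.
Largest gap = 253.331° ⇒ minimal covering band is its complement: 360° − 253.331° = 106.669°.
Band runs from +0.975° eastward to +107.644°.

106.669°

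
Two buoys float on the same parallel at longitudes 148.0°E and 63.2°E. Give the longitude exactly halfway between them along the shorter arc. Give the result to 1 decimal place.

105.6°E

Signed shortest Δλ from +148.0° to +63.2° is -84.8°.
Midpoint longitude = +148.0° + (-84.8°)/2 = +148.0° − 42.4° = +105.6°.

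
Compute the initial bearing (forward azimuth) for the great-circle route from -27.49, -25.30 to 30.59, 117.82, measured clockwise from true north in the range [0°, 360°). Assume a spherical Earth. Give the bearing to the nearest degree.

Δλ = 117.82 − -25.30 = 143.12°.
θ = atan2( sin Δλ · cos φ₂ , cos φ₁ · sin φ₂ − sin φ₁ · cos φ₂ · cos Δλ )
  = atan2(0.51662, 0.13359) = 75.502° → normalised to [0°, 360°): 75.502°.

76°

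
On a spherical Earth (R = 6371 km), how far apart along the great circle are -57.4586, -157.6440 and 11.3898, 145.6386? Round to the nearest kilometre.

Δλ = 145.6386 − -157.6440 = 303.2826°; wrapped into (−180°, 180°]: -56.7174°.
Δφ = 11.3898 − -57.4586 = 68.8484°.
a = sin²(Δφ/2) + cos φ₁ · cos φ₂ · sin²(Δλ/2) = 0.438552.
c = 2·atan2(√a, √(1−a)) = 1.44759 rad → d = 6371·c ≈ 9222.59 km.

9223 km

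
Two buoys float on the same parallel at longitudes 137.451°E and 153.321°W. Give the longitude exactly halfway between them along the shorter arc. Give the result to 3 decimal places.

Signed shortest Δλ from +137.451° to -153.321° is +69.228°.
Midpoint longitude = +137.451° + (+69.228°)/2 = +137.451° + 34.614° = +172.065°.
(The naïve average (+137.451 + -153.321)/2 = -7.935° is on the wrong side of the globe.)

172.065°E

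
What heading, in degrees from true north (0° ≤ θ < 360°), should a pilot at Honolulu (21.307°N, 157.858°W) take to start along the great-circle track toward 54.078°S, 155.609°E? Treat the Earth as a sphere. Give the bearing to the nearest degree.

205°

Δλ = 155.609 − -157.858 = 313.467°; wrapped into (−180°, 180°]: -46.533°.
θ = atan2( sin Δλ · cos φ₂ , cos φ₁ · sin φ₂ − sin φ₁ · cos φ₂ · cos Δλ )
  = atan2(-0.42580, -0.90112) = -154.708° → normalised to [0°, 360°): 205.292°.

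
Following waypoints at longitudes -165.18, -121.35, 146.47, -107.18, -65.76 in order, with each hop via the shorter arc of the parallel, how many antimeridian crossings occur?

Leg 1: -165.18° → -121.35°, shortest Δλ = 43.83° (east) — does not cross 180°.
Leg 2: -121.35° → +146.47°, shortest Δλ = -92.18° (west) — crosses 180°.
Leg 3: +146.47° → -107.18°, shortest Δλ = 106.35° (east) — crosses 180°.
Leg 4: -107.18° → -65.76°, shortest Δλ = 41.42° (east) — does not cross 180°.
Total crossings: 2.

2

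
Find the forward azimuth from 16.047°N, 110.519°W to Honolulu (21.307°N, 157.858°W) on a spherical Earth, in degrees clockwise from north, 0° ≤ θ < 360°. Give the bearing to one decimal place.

284.3°

Δλ = -157.858 − -110.519 = -47.339°.
θ = atan2( sin Δλ · cos φ₂ , cos φ₁ · sin φ₂ − sin φ₁ · cos φ₂ · cos Δλ )
  = atan2(-0.68511, 0.17469) = -75.696° → normalised to [0°, 360°): 284.304°.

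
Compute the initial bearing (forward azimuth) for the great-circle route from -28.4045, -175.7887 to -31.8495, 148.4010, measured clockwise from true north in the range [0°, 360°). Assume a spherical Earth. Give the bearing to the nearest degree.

255°

Δλ = 148.4010 − -175.7887 = 324.1897°; wrapped into (−180°, 180°]: -35.8103°.
θ = atan2( sin Δλ · cos φ₂ , cos φ₁ · sin φ₂ − sin φ₁ · cos φ₂ · cos Δλ )
  = atan2(-0.49701, -0.13648) = -105.355° → normalised to [0°, 360°): 254.645°.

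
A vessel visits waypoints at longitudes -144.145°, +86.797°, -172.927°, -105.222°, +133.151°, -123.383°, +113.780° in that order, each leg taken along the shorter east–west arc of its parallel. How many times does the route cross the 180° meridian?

Leg 1: -144.145° → +86.797°, shortest Δλ = -129.058° (west) — crosses 180°.
Leg 2: +86.797° → -172.927°, shortest Δλ = 100.276° (east) — crosses 180°.
Leg 3: -172.927° → -105.222°, shortest Δλ = 67.705° (east) — does not cross 180°.
Leg 4: -105.222° → +133.151°, shortest Δλ = -121.627° (west) — crosses 180°.
Leg 5: +133.151° → -123.383°, shortest Δλ = 103.466° (east) — crosses 180°.
Leg 6: -123.383° → +113.780°, shortest Δλ = -122.837° (west) — crosses 180°.
Total crossings: 5.

5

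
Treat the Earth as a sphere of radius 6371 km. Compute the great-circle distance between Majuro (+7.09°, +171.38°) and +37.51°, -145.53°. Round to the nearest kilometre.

5499 km

Δλ = -145.53 − 171.38 = -316.91°; wrapped into (−180°, 180°]: 43.09°.
Δφ = 37.51 − 7.09 = 30.42°.
a = sin²(Δφ/2) + cos φ₁ · cos φ₂ · sin²(Δλ/2) = 0.174990.
c = 2·atan2(√a, √(1−a)) = 0.86319 rad → d = 6371·c ≈ 5499.36 km.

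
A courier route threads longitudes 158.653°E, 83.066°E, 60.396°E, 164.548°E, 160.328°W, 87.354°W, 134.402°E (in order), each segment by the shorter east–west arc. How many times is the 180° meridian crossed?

Leg 1: +158.653° → +83.066°, shortest Δλ = -75.587° (west) — does not cross 180°.
Leg 2: +83.066° → +60.396°, shortest Δλ = -22.67° (west) — does not cross 180°.
Leg 3: +60.396° → +164.548°, shortest Δλ = 104.152° (east) — does not cross 180°.
Leg 4: +164.548° → -160.328°, shortest Δλ = 35.124° (east) — crosses 180°.
Leg 5: -160.328° → -87.354°, shortest Δλ = 72.974° (east) — does not cross 180°.
Leg 6: -87.354° → +134.402°, shortest Δλ = -138.244° (west) — crosses 180°.
Total crossings: 2.

2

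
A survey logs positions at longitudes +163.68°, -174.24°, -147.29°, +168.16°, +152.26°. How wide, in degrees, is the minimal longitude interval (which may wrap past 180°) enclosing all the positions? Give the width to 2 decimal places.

Sort the longitudes: -174.24°, -147.29°, +152.26°, +163.68°, +168.16°.
Eastward gaps between consecutive values (wrapping around): 26.95°, 299.55°, 11.42°, 4.48°, 17.60°.
Largest gap = 299.55° ⇒ minimal covering band is its complement: 360° − 299.55° = 60.45°.
Band runs from +152.26° eastward to -147.29°, crossing the antimeridian.

60.45°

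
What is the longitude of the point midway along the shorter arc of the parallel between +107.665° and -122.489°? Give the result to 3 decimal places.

Signed shortest Δλ from +107.665° to -122.489° is +129.846°.
Midpoint longitude = +107.665° + (+129.846°)/2 = +107.665° + 64.923° = +172.588°.
(The naïve average (+107.665 + -122.489)/2 = -7.412° is on the wrong side of the globe.)

+172.588°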